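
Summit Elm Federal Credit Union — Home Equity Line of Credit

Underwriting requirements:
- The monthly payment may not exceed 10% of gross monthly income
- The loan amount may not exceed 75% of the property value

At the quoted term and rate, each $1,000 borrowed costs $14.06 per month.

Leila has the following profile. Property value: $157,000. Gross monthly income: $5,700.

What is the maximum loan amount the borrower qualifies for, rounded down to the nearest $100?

$40,500

Payment cap: 10% × $5,700 = $570/month.
At $14.06 per $1,000, that supports 570/14.06 × 1,000 ≈ $40,540 → $40,500.
LTV cap: 75% × $157,000 = $117,750 → $117,700.
Binding constraint: payment-to-income.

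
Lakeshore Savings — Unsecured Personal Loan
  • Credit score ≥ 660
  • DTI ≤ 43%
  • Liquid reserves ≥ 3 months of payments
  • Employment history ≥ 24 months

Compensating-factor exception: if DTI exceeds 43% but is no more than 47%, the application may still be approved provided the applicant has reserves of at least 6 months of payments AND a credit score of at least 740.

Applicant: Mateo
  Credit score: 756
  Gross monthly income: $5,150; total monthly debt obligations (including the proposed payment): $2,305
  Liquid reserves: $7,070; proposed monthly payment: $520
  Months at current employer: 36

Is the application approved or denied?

Credit score 756 ≥ 660 (meets base)
DTI = 2,305/5,150 = 44.8% > 43% — standard DTI limit exceeded.
Reserves: 7,070 ÷ 520 = 13.6 months (meets 3-month minimum)
Employment 36 ≥ 24 months
DTI 44.8% is within the 43%–47% exception band; checking compensating factors.
Reserves 13.6 ≥ 6 months; credit score 756 ≥ 740.
Both override conditions satisfied; DTI exception granted.

Approved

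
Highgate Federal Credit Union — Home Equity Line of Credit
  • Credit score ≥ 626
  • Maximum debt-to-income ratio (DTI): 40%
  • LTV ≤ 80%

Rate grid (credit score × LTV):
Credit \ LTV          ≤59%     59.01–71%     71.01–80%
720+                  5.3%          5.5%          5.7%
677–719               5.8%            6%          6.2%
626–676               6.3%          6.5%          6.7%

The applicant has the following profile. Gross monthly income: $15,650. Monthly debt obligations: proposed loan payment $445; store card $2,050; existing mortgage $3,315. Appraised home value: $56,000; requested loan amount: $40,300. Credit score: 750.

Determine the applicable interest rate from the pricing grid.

5.7%

Credit score 750 ≥ 626; Total monthly debts = (445 + 2,050 + 3,315) = 5,810. Debt-to-income = 5,810/15,650 = 37.1% — meets 40% limit
LTV = 40,300/56,000 = 72% ≤ 80%
Row: 750 falls in 720+. Column: 72% falls in 71.01–80%. Rate = 5.7%.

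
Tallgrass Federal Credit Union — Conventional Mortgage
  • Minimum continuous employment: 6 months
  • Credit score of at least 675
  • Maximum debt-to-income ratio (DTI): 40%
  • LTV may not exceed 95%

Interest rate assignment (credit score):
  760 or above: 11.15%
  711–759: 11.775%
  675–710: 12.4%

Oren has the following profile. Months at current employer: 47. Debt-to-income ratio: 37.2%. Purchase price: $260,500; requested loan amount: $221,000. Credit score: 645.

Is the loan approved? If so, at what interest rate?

Credit score 645 < 675 (below minimum)
Employment 47 ≥ 6 months
LTV = 221,000/260,500 = 84.8% ≤ 95%
Debt-to-income 37.2% vs 40% cap — pass
Not all requirements met → denied.

Denied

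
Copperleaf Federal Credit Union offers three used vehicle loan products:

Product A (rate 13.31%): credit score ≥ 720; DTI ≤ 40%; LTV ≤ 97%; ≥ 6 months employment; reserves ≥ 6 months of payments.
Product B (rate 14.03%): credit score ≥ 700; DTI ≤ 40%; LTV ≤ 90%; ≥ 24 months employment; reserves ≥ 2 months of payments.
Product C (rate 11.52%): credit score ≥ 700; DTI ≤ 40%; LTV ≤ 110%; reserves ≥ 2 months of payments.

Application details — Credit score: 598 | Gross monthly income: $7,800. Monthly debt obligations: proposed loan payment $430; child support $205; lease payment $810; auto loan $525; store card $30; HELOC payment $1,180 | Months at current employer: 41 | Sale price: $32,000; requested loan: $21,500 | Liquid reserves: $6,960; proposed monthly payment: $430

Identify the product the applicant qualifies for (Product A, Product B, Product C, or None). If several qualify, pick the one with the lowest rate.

Total debts = (430 + 205 + 810 + 525 + 30 + 1,180) = 3,180; DTI = 3,180/7,800 = 40.8%.
LTV = 21,500/32,000 = 67.2%.
Reserves = 6,960/430 = 16.2 months.
Product A: score 598 < 720; DTI 40.8% > 40%; LTV 67.2% ≤ 97%; employment 41 ≥ 6 mo; reserves 16.2 ≥ 6 mo → does not qualify.
Product B: score 598 < 700; DTI 40.8% > 40%; LTV 67.2% ≤ 90%; employment 41 ≥ 24 mo; reserves 16.2 ≥ 2 mo → does not qualify.
Product C: score 598 < 700; DTI 40.8% > 40%; LTV 67.2% ≤ 110%; reserves 16.2 ≥ 2 mo → does not qualify.

None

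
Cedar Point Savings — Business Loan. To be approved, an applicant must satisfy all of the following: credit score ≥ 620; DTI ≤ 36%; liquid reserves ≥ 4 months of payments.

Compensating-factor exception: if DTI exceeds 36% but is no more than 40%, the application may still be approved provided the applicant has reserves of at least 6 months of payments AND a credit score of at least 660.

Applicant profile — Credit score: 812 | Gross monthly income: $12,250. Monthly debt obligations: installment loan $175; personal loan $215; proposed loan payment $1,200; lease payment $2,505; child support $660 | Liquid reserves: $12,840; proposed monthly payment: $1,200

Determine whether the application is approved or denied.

Credit score 812 ≥ 620 (meets base)
Total debts = (175 + 215 + 1,200 + 2,505 + 660) = 4,755. DTI = 4,755/12,250 = 38.8% > 36% — standard DTI limit exceeded.
Liquid reserves cover 12,840/1,200 = 10.7 months — ≥ 4 required
38.8% falls in the override range (36%–40%), so the compensating-factor test applies.
Reserves 10.7 ≥ 6 months; credit score 812 ≥ 660.
Both override conditions satisfied; DTI exception granted.

Approved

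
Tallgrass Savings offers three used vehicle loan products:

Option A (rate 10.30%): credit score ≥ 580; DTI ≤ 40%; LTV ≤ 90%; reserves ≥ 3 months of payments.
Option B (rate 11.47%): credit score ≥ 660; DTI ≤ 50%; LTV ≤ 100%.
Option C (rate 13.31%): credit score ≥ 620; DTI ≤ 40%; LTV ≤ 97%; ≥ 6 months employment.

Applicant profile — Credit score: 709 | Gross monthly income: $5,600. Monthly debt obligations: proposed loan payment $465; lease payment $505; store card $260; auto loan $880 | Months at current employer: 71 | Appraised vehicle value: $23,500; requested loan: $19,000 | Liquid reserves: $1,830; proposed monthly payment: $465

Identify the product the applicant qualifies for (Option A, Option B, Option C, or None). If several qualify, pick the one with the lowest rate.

Option A

Total debts = (465 + 505 + 260 + 880) = 2,110; DTI = 2,110/5,600 = 37.7%.
LTV = 19,000/23,500 = 80.9%.
Reserves = 1,830/465 = 3.9 months.
Option A: score 709 ≥ 580; DTI 37.7% ≤ 40%; LTV 80.9% ≤ 90%; reserves 3.9 ≥ 3 mo → qualifies.
Option B: score 709 ≥ 660; DTI 37.7% ≤ 50%; LTV 80.9% ≤ 100% → qualifies.
Option C: score 709 ≥ 620; DTI 37.7% ≤ 40%; LTV 80.9% ≤ 97%; employment 71 ≥ 6 mo → qualifies.
Qualifying: Option A, Option B, Option C. Lowest rate is 10.30% → Option A.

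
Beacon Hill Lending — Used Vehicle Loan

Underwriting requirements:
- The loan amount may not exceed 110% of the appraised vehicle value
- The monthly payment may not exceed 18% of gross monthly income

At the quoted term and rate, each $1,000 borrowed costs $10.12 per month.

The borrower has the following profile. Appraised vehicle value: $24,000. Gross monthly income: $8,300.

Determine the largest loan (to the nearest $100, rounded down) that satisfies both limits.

$26,400

Payment cap: 18% × $8,300 = $1,494/month.
At $10.12 per $1,000, that supports 1,494/10.12 × 1,000 ≈ $147,628 → $147,600.
LTV cap: 110% × $24,000 = $26,400 → $26,400.
Binding constraint: loan-to-value.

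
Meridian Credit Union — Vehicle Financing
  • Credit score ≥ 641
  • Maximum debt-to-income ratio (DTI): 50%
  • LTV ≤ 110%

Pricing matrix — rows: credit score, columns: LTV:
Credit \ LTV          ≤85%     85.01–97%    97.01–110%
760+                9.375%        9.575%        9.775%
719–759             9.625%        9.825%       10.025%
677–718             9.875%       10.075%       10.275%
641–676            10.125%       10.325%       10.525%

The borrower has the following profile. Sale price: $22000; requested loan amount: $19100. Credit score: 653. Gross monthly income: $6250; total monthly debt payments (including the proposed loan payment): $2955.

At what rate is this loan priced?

10.325%

Credit score 653 ≥ 641; DTI = 2,955/6,250 = 47.3% ≤ 50%
LTV = 19,100/22,000 = 86.8% ≤ 110%
Credit 653 → row 641–676; LTV 86.8% → column 85.01–97%. Grid cell → 10.325%.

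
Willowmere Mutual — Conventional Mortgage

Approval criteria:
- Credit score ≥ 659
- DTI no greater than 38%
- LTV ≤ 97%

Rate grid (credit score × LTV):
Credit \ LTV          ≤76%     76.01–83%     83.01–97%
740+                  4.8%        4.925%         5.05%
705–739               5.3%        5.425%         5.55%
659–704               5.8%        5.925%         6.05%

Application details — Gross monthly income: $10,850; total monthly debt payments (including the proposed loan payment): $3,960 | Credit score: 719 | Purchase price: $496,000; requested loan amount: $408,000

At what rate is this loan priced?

5.425%

Credit score 719 ≥ 659; DTI = 3,960/10,850 = 36.5% ≤ 38%
LTV: 408,000 ÷ 496,000 = 82.3%, within 97% cap
Score 719 is in the 705–739 band; LTV 82.3% is in the 76.01–83% band → 5.425%.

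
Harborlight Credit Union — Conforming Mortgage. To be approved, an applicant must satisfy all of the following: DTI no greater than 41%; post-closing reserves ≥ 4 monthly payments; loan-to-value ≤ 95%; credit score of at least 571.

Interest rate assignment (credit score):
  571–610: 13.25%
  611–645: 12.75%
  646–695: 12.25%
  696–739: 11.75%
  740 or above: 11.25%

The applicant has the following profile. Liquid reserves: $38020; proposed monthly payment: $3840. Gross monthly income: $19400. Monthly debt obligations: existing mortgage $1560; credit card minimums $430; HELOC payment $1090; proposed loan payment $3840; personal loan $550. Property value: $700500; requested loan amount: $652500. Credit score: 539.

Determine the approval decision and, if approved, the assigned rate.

Credit score 539 < 571 (below minimum)
Total monthly debts = (1,560 + 430 + 1,090 + 3,840 + 550) = 7,470. DTI = 7,470/19,400 = 38.5% ≤ 41%
Loan-to-value = 652,500/700,500 = 93.1% — pass (95% max)
Liquid reserves cover 38,020/3,840 = 9.9 months — ≥ 4 required
Not all requirements met → denied.

Denied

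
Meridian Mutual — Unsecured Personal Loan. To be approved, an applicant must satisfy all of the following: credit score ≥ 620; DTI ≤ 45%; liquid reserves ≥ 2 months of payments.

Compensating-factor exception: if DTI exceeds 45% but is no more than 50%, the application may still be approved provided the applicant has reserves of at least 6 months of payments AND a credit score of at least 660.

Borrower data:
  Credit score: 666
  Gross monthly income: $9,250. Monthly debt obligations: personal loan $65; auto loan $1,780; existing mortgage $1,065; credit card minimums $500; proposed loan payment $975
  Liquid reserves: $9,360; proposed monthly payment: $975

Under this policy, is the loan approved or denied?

Credit score 666 ≥ 620 (meets base)
Total debts = (65 + 1,780 + 1,065 + 500 + 975) = 4,385. DTI = 4,385/9,250 = 47.4% > 45% — standard DTI limit exceeded.
Liquid reserves cover 9,360/975 = 9.6 months — ≥ 2 required
DTI 47.4% is within the 45%–50% exception band; checking compensating factors.
Reserves 9.6 ≥ 6 months; credit score 666 ≥ 660.
Both override conditions satisfied; DTI exception granted.

Approved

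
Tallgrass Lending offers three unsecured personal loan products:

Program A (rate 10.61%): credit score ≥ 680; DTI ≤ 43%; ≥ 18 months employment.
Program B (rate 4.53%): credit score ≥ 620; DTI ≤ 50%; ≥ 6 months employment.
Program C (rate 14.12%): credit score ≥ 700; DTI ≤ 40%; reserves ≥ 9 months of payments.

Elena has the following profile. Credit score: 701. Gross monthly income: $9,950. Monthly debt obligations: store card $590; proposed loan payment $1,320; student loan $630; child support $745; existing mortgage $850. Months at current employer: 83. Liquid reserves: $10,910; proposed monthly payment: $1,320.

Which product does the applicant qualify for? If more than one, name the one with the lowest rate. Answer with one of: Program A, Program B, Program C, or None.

Program B

Total debts = (590 + 1,320 + 630 + 745 + 850) = 4,135; DTI = 4,135/9,950 = 41.6%.
Reserves = 10,910/1,320 = 8.3 months.
Program A: score 701 ≥ 680; DTI 41.6% ≤ 43%; employment 83 ≥ 18 mo → qualifies.
Program B: score 701 ≥ 620; DTI 41.6% ≤ 50%; employment 83 ≥ 6 mo → qualifies.
Program C: score 701 ≥ 700; DTI 41.6% > 40%; reserves 8.3 < 9 mo → does not qualify.
Qualifying: Program A, Program B. Lowest rate is 4.53% → Program B.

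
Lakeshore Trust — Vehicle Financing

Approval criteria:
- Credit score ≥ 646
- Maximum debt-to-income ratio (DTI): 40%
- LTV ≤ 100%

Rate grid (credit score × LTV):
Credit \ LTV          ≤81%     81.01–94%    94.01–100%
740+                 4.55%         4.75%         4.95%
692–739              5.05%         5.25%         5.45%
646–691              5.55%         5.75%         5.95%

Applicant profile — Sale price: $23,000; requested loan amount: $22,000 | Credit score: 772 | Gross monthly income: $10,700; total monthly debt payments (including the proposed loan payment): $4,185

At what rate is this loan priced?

Credit score 772 ≥ 646; Debt-to-income = 4,185/10,700 = 39.1% — meets 40% limit
LTV = 22,000/23,000 = 95.7% ≤ 100%
Score 772 is in the 740+ band; LTV 95.7% is in the 94.01–100% band → 4.95%.

4.95%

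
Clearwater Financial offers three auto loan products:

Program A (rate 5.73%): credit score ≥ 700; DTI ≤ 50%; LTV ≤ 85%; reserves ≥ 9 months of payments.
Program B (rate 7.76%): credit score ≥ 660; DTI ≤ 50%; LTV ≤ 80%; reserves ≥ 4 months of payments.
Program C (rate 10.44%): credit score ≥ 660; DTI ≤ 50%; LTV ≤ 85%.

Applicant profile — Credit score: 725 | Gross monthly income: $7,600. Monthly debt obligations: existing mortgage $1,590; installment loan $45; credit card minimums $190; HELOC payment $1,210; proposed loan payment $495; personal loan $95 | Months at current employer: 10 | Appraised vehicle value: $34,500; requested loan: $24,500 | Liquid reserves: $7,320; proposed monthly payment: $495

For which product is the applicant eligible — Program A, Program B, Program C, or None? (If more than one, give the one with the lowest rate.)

Program A

Total debts = (1,590 + 45 + 190 + 1,210 + 495 + 95) = 3,625; DTI = 3,625/7,600 = 47.7%.
LTV = 24,500/34,500 = 71%.
Reserves = 7,320/495 = 14.8 months.
Program A: score 725 ≥ 700; DTI 47.7% ≤ 50%; LTV 71% ≤ 85%; reserves 14.8 ≥ 9 mo → qualifies.
Program B: score 725 ≥ 660; DTI 47.7% ≤ 50%; LTV 71% ≤ 80%; reserves 14.8 ≥ 4 mo → qualifies.
Program C: score 725 ≥ 660; DTI 47.7% ≤ 50%; LTV 71% ≤ 85% → qualifies.
Qualifying: Program A, Program B, Program C. Lowest rate is 5.73% → Program A.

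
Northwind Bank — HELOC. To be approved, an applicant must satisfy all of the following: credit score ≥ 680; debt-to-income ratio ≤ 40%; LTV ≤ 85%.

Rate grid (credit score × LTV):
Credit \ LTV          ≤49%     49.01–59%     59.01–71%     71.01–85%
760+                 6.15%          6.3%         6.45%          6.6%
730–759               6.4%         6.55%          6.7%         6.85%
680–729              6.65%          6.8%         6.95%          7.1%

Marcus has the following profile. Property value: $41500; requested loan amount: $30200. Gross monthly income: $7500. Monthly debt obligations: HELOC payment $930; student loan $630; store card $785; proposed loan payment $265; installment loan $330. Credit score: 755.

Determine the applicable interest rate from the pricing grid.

6.85%

Credit score 755 ≥ 680; Total monthly debts = (930 + 630 + 785 + 265 + 330) = 2,940. DTI: 2,940 ÷ 7,500 = 39.2%, within the 40% cap
LTV: 30,200 ÷ 41,500 = 72.8%, within 85% cap
Row: 755 falls in 730–759. Column: 72.8% falls in 71.01–85%. Rate = 6.85%.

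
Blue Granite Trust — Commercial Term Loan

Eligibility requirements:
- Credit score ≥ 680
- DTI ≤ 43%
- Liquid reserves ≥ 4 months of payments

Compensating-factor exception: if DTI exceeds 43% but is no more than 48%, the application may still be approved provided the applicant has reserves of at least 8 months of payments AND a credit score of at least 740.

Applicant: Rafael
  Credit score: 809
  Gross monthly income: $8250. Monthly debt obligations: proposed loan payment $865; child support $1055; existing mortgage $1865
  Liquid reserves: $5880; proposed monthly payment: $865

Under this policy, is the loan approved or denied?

Credit score 809 ≥ 680 (meets base)
Total debts = (865 + 1,055 + 1,865) = 3,785. DTI = 3,785/8,250 = 45.9% > 43% — standard DTI limit exceeded.
Reserves: 5,880 ÷ 865 = 6.8 months (meets 4-month minimum)
45.9% falls in the override range (43%–48%), so the compensating-factor test applies.
Override check — reserves: 6.8 mo (short of 8); score: 809 (ok).
Override conditions not both satisfied; exception does not apply.

Denied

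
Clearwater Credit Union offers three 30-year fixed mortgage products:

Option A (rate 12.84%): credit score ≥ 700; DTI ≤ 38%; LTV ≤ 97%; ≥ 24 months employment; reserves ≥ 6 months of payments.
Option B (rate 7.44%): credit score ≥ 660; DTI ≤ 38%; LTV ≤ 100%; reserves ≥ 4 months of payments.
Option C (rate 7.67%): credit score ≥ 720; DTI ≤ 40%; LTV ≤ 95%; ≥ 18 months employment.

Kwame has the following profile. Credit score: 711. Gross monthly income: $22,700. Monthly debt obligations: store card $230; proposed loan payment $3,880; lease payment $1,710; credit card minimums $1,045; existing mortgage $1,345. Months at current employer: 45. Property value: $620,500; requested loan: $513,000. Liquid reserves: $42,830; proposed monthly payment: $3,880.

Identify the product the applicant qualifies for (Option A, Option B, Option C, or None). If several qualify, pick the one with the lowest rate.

Option B

Total debts = (230 + 3,880 + 1,710 + 1,045 + 1,345) = 8,210; DTI = 8,210/22,700 = 36.2%.
LTV = 513,000/620,500 = 82.7%.
Reserves = 42,830/3,880 = 11.0 months.
Option A: score 711 ≥ 700; DTI 36.2% ≤ 38%; LTV 82.7% ≤ 97%; employment 45 ≥ 24 mo; reserves 11.0 ≥ 6 mo → qualifies.
Option B: score 711 ≥ 660; DTI 36.2% ≤ 38%; LTV 82.7% ≤ 100%; reserves 11.0 ≥ 4 mo → qualifies.
Option C: score 711 < 720; DTI 36.2% ≤ 40%; LTV 82.7% ≤ 95%; employment 45 ≥ 18 mo → does not qualify.
Qualifying: Option A, Option B. Lowest rate is 7.44% → Option B.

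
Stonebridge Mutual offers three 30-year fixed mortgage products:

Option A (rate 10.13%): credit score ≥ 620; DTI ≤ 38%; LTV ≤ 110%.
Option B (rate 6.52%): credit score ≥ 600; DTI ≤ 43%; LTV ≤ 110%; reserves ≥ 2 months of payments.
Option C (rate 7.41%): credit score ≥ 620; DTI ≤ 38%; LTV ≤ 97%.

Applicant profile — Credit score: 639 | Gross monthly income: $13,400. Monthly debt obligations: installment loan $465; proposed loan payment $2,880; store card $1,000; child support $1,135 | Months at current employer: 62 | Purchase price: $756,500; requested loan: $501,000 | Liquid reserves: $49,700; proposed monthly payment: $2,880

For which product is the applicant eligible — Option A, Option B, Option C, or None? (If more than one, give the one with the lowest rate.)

Option B

Total debts = (465 + 2,880 + 1,000 + 1,135) = 5,480; DTI = 5,480/13,400 = 40.9%.
LTV = 501,000/756,500 = 66.2%.
Reserves = 49,700/2,880 = 17.3 months.
Option A: score 639 ≥ 620; DTI 40.9% > 38%; LTV 66.2% ≤ 110% → does not qualify.
Option B: score 639 ≥ 600; DTI 40.9% ≤ 43%; LTV 66.2% ≤ 110%; reserves 17.3 ≥ 2 mo → qualifies.
Option C: score 639 ≥ 620; DTI 40.9% > 38%; LTV 66.2% ≤ 97% → does not qualify.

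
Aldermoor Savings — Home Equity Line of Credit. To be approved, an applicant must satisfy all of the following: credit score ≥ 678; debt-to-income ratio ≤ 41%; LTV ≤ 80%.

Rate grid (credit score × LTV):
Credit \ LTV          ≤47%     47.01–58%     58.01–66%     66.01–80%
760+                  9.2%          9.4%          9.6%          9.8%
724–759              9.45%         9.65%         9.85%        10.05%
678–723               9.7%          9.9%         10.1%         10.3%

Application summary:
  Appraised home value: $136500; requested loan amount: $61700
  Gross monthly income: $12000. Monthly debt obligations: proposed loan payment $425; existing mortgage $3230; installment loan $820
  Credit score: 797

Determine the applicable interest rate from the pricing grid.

Credit score 797 ≥ 678; Total monthly debts = (425 + 3,230 + 820) = 4,475. Debt-to-income = 4,475/12,000 = 37.3% — meets 41% limit
LTV: 61,700 ÷ 136,500 = 45.2%, within 80% cap
Score 797 is in the 760+ band; LTV 45.2% is in the ≤47% band → 9.2%.

9.2%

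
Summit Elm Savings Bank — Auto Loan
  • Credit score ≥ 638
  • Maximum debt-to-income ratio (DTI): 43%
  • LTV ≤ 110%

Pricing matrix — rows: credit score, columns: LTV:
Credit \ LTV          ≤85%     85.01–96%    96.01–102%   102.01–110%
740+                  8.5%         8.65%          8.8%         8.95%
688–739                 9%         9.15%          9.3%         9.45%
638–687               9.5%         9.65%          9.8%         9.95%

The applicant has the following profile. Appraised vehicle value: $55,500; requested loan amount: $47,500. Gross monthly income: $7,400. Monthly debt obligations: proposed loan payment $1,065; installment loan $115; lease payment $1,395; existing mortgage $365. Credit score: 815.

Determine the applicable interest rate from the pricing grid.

Credit score 815 ≥ 638; Total monthly debts = (1,065 + 115 + 1,395 + 365) = 2,940. DTI: 2,940 ÷ 7,400 = 39.7%, within the 43% cap
LTV = 47,500/55,500 = 85.6% ≤ 110%
Row: 815 falls in 740+. Column: 85.6% falls in 85.01–96%. Rate = 8.65%.

8.65%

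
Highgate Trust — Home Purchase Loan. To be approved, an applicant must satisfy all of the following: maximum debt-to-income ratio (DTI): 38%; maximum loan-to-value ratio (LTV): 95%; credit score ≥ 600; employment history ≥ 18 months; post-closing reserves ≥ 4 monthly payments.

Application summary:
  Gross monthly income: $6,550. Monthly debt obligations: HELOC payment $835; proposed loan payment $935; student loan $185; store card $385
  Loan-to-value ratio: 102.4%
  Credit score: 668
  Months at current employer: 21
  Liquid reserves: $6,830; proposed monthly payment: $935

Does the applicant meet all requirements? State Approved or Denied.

Total monthly debts = (835 + 935 + 185 + 385) = 2,340. DTI: 2,340 ÷ 6,550 = 35.7%, within the 38% cap
LTV 102.4% > 95%
Credit score 668 ≥ 600 (meets)
Employment 21 ≥ 18 months
Liquid reserves cover 6,830/935 = 7.3 months — ≥ 4 required
Fails on LTV.

Denied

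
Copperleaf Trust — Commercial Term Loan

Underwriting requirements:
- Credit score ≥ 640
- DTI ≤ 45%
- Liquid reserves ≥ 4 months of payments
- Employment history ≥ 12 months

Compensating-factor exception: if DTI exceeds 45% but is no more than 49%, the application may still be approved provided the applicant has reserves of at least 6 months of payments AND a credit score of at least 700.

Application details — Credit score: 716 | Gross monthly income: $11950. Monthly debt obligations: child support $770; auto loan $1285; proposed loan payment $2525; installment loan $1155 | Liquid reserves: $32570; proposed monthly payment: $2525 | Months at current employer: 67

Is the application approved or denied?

Credit score 716 ≥ 640 (meets base)
Total debts = (770 + 1,285 + 2,525 + 1,155) = 5,735. DTI = 5,735/11,950 = 48% > 45% — standard DTI limit exceeded.
Reserves: 32,570 ÷ 2,525 = 12.9 months (meets 4-month minimum)
Employment 67 ≥ 12 months
48% falls in the override range (45%–49%), so the compensating-factor test applies.
Override check — reserves: 12.9 mo (ok); score: 716 (ok).
Both override conditions satisfied; DTI exception granted.

Approved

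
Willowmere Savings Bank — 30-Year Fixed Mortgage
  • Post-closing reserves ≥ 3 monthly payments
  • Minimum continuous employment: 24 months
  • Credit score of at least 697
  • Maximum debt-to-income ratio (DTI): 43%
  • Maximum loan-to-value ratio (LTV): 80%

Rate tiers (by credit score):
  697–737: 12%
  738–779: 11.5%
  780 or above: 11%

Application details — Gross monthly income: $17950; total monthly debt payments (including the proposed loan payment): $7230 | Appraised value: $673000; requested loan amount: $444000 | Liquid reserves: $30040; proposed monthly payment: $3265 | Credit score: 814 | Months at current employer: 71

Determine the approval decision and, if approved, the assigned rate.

Credit score 814 ≥ 697 (meets minimum)
Liquid reserves cover 30,040/3,265 = 9.2 months — ≥ 3 required
Employment 71 ≥ 24 months
Loan-to-value = 444,000/673,000 = 66% — pass (80% max)
DTI: 7,230 ÷ 17,950 = 40.3%, within the 43% cap
All requirements met. Score 814 falls in the 780 or above tier → 11%.

Approved at 11%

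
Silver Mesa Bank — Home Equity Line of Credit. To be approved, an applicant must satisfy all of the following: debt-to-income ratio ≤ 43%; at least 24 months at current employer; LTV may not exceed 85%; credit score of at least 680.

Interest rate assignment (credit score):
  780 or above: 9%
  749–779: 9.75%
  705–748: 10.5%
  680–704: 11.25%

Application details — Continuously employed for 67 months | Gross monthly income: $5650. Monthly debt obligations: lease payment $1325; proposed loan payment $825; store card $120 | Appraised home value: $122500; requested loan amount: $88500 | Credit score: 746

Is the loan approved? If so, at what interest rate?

Credit score 746 ≥ 680 (meets minimum)
LTV: 88,500 ÷ 122,500 = 72.2%, within 85% cap
Employment 67 ≥ 24 months
Total monthly debts = (1,325 + 825 + 120) = 2,270. DTI: 2,270 ÷ 5,650 = 40.2%, within the 43% cap
All requirements met. Score 746 falls in the 705–748 tier → 10.5%.

Approved at 10.5%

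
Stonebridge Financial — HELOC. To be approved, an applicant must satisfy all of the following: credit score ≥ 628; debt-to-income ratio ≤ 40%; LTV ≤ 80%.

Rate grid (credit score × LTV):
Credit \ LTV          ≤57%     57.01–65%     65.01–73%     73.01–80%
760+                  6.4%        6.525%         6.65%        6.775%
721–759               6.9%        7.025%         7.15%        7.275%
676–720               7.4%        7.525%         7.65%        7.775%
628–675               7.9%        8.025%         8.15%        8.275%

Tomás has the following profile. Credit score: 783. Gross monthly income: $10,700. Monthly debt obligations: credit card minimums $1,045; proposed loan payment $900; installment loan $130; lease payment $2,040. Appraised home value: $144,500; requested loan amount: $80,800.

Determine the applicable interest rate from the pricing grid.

6.4%

Credit score 783 ≥ 628; Total monthly debts = (1,045 + 900 + 130 + 2,040) = 4,115. DTI: 4,115 ÷ 10,700 = 38.5%, within the 40% cap
LTV = 80,800/144,500 = 55.9% ≤ 80%
Row: 783 falls in 760+. Column: 55.9% falls in ≤57%. Rate = 6.4%.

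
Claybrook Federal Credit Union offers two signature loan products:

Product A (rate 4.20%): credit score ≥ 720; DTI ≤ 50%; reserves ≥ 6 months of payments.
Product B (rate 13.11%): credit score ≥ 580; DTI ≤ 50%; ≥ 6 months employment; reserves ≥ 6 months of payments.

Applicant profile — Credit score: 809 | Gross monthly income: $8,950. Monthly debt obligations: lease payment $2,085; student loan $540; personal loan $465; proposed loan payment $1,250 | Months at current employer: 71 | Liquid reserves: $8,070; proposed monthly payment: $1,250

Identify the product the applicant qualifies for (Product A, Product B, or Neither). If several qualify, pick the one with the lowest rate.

Product A

Total debts = (2,085 + 540 + 465 + 1,250) = 4,340; DTI = 4,340/8,950 = 48.5%.
Reserves = 8,070/1,250 = 6.5 months.
Product A: score 809 ≥ 720; DTI 48.5% ≤ 50%; reserves 6.5 ≥ 6 mo → qualifies.
Product B: score 809 ≥ 580; DTI 48.5% ≤ 50%; employment 71 ≥ 6 mo; reserves 6.5 ≥ 6 mo → qualifies.
Qualifying: Product A, Product B. Lowest rate is 4.20% → Product A.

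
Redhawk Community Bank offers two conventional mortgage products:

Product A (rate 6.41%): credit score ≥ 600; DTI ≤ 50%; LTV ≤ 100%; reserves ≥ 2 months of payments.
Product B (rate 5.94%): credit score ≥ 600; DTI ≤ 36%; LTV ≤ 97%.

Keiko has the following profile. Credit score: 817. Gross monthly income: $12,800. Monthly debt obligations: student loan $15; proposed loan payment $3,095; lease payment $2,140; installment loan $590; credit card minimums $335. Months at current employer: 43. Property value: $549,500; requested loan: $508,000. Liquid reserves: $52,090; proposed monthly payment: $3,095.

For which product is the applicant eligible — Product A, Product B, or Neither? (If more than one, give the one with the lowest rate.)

Product A

Total debts = (15 + 3,095 + 2,140 + 590 + 335) = 6,175; DTI = 6,175/12,800 = 48.2%.
LTV = 508,000/549,500 = 92.4%.
Reserves = 52,090/3,095 = 16.8 months.
Product A: score 817 ≥ 600; DTI 48.2% ≤ 50%; LTV 92.4% ≤ 100%; reserves 16.8 ≥ 2 mo → qualifies.
Product B: score 817 ≥ 600; DTI 48.2% > 36%; LTV 92.4% ≤ 97% → does not qualify.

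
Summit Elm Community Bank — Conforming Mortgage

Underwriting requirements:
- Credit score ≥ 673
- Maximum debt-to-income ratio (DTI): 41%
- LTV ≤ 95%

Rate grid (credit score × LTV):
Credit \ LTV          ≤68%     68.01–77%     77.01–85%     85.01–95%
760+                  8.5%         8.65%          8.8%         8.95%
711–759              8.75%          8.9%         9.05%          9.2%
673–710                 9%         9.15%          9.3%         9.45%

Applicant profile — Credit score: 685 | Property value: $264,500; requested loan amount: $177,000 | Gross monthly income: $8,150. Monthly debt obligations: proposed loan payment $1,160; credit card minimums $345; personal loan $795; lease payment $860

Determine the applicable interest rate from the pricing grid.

Credit score 685 ≥ 673; Total monthly debts = (1,160 + 345 + 795 + 860) = 3,160. DTI = 3,160/8,150 = 38.8% ≤ 41%
LTV: 177,000 ÷ 264,500 = 66.9%, within 95% cap
Score 685 is in the 673–710 band; LTV 66.9% is in the ≤68% band → 9%.

9%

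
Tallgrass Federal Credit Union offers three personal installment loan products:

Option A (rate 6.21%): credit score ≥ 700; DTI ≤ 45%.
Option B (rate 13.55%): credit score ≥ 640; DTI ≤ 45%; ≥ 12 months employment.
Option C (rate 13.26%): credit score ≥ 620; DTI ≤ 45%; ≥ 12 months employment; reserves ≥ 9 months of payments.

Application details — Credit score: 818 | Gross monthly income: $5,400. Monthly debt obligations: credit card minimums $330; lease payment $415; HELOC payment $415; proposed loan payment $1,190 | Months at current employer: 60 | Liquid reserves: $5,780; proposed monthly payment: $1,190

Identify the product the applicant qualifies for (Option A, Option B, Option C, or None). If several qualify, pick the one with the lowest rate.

Total debts = (330 + 415 + 415 + 1,190) = 2,350; DTI = 2,350/5,400 = 43.5%.
Reserves = 5,780/1,190 = 4.9 months.
Option A: score 818 ≥ 700; DTI 43.5% ≤ 45% → qualifies.
Option B: score 818 ≥ 640; DTI 43.5% ≤ 45%; employment 60 ≥ 12 mo → qualifies.
Option C: score 818 ≥ 620; DTI 43.5% ≤ 45%; employment 60 ≥ 12 mo; reserves 4.9 < 9 mo → does not qualify.
Qualifying: Option A, Option B. Lowest rate is 6.21% → Option A.

Option A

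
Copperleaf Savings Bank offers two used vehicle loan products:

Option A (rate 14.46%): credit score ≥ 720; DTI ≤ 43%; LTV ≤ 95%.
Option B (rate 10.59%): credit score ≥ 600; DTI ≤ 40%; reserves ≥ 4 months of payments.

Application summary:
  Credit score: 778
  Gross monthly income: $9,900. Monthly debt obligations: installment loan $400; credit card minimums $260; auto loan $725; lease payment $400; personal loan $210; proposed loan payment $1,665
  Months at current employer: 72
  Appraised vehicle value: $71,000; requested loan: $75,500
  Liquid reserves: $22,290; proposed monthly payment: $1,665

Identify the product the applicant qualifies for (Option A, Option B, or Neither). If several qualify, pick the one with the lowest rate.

Total debts = (400 + 260 + 725 + 400 + 210 + 1,665) = 3,660; DTI = 3,660/9,900 = 37%.
LTV = 75,500/71,000 = 106.3%.
Reserves = 22,290/1,665 = 13.4 months.
Option A: score 778 ≥ 720; DTI 37% ≤ 43%; LTV 106.3% > 95% → does not qualify.
Option B: score 778 ≥ 600; DTI 37% ≤ 40%; reserves 13.4 ≥ 4 mo → qualifies.

Option B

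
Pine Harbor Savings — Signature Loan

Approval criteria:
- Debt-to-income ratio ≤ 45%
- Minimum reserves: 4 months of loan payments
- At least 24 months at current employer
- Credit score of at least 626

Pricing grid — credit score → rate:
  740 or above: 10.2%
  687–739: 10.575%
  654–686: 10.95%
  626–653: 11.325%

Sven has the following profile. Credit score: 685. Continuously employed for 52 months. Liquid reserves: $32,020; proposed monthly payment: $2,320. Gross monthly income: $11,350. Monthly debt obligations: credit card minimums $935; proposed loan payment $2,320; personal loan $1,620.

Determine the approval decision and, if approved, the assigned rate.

Credit score 685 ≥ 626 (meets minimum)
Employment 52 ≥ 24 months
Total monthly debts = (935 + 2,320 + 1,620) = 4,875. DTI = 4,875/11,350 = 43% ≤ 45%
Reserves = 32,020/2,320 = 13.8 months ≥ 4
All requirements met. Score 685 falls in the 654–686 tier → 10.95%.

Approved at 10.95%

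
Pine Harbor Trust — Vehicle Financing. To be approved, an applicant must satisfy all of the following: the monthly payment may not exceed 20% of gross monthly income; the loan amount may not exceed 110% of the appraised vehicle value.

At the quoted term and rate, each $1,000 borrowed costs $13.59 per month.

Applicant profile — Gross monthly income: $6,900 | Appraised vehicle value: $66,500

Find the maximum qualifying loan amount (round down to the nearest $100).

$73,100

Payment cap: 20% × $6,900 = $1,380/month.
At $13.59 per $1,000, that supports 1,380/13.59 × 1,000 ≈ $101,545 → $101,500.
LTV cap: 110% × $66,500 = $73,150 → $73,100.
Binding constraint: loan-to-value.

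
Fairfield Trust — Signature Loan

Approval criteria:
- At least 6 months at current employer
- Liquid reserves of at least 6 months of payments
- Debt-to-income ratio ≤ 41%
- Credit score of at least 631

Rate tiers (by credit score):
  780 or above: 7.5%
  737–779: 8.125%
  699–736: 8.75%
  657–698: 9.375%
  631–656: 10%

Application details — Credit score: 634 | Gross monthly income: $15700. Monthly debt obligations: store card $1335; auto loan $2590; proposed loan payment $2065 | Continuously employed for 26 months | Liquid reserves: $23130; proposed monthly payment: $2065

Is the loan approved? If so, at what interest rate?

Credit score 634 ≥ 631 (meets minimum)
Employment 26 ≥ 6 months
Reserves: 23,130 ÷ 2,065 = 11.2 months (meets 6-month minimum)
Total monthly debts = (1,335 + 2,590 + 2,065) = 5,990. DTI = 5,990/15,700 = 38.2% ≤ 41%
All requirements met. Score 634 falls in the 631–656 tier → 10%.

Approved at 10%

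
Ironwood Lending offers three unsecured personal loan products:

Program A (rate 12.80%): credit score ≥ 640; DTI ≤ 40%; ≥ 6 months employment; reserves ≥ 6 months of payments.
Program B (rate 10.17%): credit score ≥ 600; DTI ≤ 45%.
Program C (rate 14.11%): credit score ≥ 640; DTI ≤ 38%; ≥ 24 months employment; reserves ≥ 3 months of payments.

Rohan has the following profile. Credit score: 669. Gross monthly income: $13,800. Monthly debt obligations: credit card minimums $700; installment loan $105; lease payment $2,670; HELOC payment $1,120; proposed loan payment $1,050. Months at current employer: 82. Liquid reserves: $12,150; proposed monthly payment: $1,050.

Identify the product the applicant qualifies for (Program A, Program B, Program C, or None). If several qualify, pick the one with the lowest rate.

Total debts = (700 + 105 + 2,670 + 1,120 + 1,050) = 5,645; DTI = 5,645/13,800 = 40.9%.
Reserves = 12,150/1,050 = 11.6 months.
Program A: score 669 ≥ 640; DTI 40.9% > 40%; employment 82 ≥ 6 mo; reserves 11.6 ≥ 6 mo → does not qualify.
Program B: score 669 ≥ 600; DTI 40.9% ≤ 45% → qualifies.
Program C: score 669 ≥ 640; DTI 40.9% > 38%; employment 82 ≥ 24 mo; reserves 11.6 ≥ 3 mo → does not qualify.

Program B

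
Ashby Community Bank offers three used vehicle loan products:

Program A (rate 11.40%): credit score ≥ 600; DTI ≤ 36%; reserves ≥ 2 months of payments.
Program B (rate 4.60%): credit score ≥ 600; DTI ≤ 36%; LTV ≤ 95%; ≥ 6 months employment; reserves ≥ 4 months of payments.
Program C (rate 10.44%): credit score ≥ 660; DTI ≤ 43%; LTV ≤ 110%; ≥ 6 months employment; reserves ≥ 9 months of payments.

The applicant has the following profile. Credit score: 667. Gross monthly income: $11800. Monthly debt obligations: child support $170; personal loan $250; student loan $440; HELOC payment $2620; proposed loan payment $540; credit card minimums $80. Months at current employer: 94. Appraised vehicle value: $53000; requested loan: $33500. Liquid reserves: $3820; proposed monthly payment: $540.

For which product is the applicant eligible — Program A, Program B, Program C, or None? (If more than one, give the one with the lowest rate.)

Program B

Total debts = (170 + 250 + 440 + 2,620 + 540 + 80) = 4,100; DTI = 4,100/11,800 = 34.7%.
LTV = 33,500/53,000 = 63.2%.
Reserves = 3,820/540 = 7.1 months.
Program A: score 667 ≥ 600; DTI 34.7% ≤ 36%; reserves 7.1 ≥ 2 mo → qualifies.
Program B: score 667 ≥ 600; DTI 34.7% ≤ 36%; LTV 63.2% ≤ 95%; employment 94 ≥ 6 mo; reserves 7.1 ≥ 4 mo → qualifies.
Program C: score 667 ≥ 660; DTI 34.7% ≤ 43%; LTV 63.2% ≤ 110%; employment 94 ≥ 6 mo; reserves 7.1 < 9 mo → does not qualify.
Qualifying: Program A, Program B. Lowest rate is 4.60% → Program B.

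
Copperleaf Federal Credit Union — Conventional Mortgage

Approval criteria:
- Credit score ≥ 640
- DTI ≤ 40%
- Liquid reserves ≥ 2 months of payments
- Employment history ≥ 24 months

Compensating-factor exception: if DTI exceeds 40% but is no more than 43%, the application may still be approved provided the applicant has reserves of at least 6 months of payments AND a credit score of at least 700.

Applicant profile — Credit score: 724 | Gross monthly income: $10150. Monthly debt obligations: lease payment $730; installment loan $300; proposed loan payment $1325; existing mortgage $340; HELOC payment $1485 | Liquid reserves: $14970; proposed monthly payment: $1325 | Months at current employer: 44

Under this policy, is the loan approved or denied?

Approved

Credit score 724 ≥ 640 (meets base)
Total debts = (730 + 300 + 1,325 + 340 + 1,485) = 4,180. DTI: 4,180 ÷ 10,150 = 41.2%, over the 40% base limit.
Reserves: 14,970 ÷ 1,325 = 11.3 months (meets 2-month minimum)
Employment 44 ≥ 24 months
DTI 41.2% is within the 40%–43% exception band; checking compensating factors.
Override check — reserves: 11.3 mo (ok); score: 724 (ok).
Both compensating conditions met → exception applies.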